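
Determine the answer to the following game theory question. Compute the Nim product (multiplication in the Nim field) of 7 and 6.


Nim multiplication is bilinear over XOR: (u XOR v) * w = (u*w) XOR (v*w).
So we split each operand into its bit components and XOR the pairwise Nim products.
7 = 1 + 2 + 4 (as XOR of powers of 2).
6 = 2 + 4 (as XOR of powers of 2).
Using the standard Nim-product table on single bits:
  2*2 = 3,   2*4 = 8,   2*8 = 12,
  4*4 = 6,   4*8 = 11,  8*8 = 13,
and  1*x = x (identity), k*l = l*k (commutative).
Pairwise Nim products:
  1 * 2 = 2
  1 * 4 = 4
  2 * 2 = 3
  2 * 4 = 8
  4 * 2 = 8
  4 * 4 = 6
XOR them: 2 XOR 4 XOR 3 XOR 8 XOR 8 XOR 6 = 3.
Result: 7 * 6 = 3 (in Nim).

3


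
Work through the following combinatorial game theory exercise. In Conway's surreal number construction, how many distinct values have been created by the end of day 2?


Day 0: {|} = 0 is born. Count = 1.
Day n: the number of surreal numbers born by day n is 2^(n+1) - 1.
By day 0: 2^1 - 1 = 1
By day 1: 2^2 - 1 = 3
By day 2: 2^3 - 1 = 7
By day 2: 7 surreal numbers.

7


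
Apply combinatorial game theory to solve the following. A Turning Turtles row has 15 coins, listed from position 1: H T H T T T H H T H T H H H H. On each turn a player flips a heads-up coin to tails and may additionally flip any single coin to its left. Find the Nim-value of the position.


Coins: H T H T T T H H T H T H H H H
Key fact: a single head at position k behaves exactly like a Nim heap of size k (turning it to T and optionally flipping a coin at j < k corresponds to moving the heap from k to j, or to 0), and heads combine as a disjunctive sum (two heads at the same place would cancel, matching j XOR j = 0). So the Nim-value is the XOR of the 1-indexed positions of the heads.
Face-up positions (1-indexed): [1, 3, 7, 8, 10, 12, 13, 14, 15]
XOR 0 with 1: 0 XOR 1 = 1
XOR 1 with 3: 1 XOR 3 = 2
XOR 2 with 7: 2 XOR 7 = 5
XOR 5 with 8: 5 XOR 8 = 13
XOR 13 with 10: 13 XOR 10 = 7
XOR 7 with 12: 7 XOR 12 = 11
XOR 11 with 13: 11 XOR 13 = 6
XOR 6 with 14: 6 XOR 14 = 8
XOR 8 with 15: 8 XOR 15 = 7
Nim-value = 7

7


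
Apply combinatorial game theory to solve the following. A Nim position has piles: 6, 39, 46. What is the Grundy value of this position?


We need the XOR (exclusive or) of all pile sizes.
After XOR-ing pile 1 (size 6): 0 XOR 6 = 6
After XOR-ing pile 2 (size 39): 6 XOR 39 = 33
After XOR-ing pile 3 (size 46): 33 XOR 46 = 15
The Nim-value of this position is 15.

15


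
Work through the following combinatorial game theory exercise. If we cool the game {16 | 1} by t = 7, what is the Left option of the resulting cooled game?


Original game: {16 | 1} (a switch {a | b} with a > b).
Cooling by t (for t below the temperature (a - b)/2 = 15/2) taxes each move by t: {a | b} cooled by t is {a - t | b + t}.
Cooling amount: t = 7
Cooled Left option: 16 - 7 = 9
Cooled Right option: 1 + 7 = 8
Cooled game: {9 | 8}
Left option = 9

9


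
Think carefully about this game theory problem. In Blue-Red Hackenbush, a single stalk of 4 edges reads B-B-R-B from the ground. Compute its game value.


Edges (from ground): B-B-R-B
By Berlekamp's sign-expansion rule, a Blue-Red Hackenbush stalk has the value of the surreal number whose sign sequence is the edge sequence with B -> + and R -> -.
Sign sequence: ++-+
Trace the sign expansion in the surreal number tree, starting from 0:
Edge 1: B (sign +) -> bounds (0, +inf), value = 1
Edge 2: B (sign +) -> bounds (1, +inf), value = 2
Edge 3: R (sign -) -> bounds (1, 2), value = 3/2
Edge 4: B (sign +) -> bounds (3/2, 2), value = 7/4
Game value = 7/4

7/4


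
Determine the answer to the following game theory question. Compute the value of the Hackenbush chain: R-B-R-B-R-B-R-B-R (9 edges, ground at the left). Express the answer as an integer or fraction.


Edges (from ground): R-B-R-B-R-B-R-B-R
By Berlekamp's sign-expansion rule, a Blue-Red Hackenbush stalk has the value of the surreal number whose sign sequence is the edge sequence with B -> + and R -> -.
Sign sequence: -+-+-+-+-
Trace the sign expansion in the surreal number tree, starting from 0:
Edge 1: R (sign -) -> bounds (-inf, 0), value = -1
Edge 2: B (sign +) -> bounds (-1, 0), value = -1/2
Edge 3: R (sign -) -> bounds (-1, -1/2), value = -3/4
Edge 4: B (sign +) -> bounds (-3/4, -1/2), value = -5/8
Edge 5: R (sign -) -> bounds (-3/4, -5/8), value = -11/16
Edge 6: B (sign +) -> bounds (-11/16, -5/8), value = -21/32
Edge 7: R (sign -) -> bounds (-11/16, -21/32), value = -43/64
Edge 8: B (sign +) -> bounds (-43/64, -21/32), value = -85/128
Edge 9: R (sign -) -> bounds (-43/64, -85/128), value = -171/256
Game value = -171/256

-171/256


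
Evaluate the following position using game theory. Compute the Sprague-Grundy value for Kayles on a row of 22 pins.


Kayles: a move removes 1 or 2 adjacent pins from a contiguous row.
Removing pins from a row of k leaves two independent rows (a, b) with a + b = k - 1 (one pin) or a + b = k - 2 (two pins); an end removal gives a = 0.
By Sprague-Grundy, G(k) = mex{ G(a) XOR G(b) } over all these splits. G(0) = 0.
G(1): splits (0,0):0^0=0 -> mex({0}) = 1
G(2): splits (0,1):0^1=1 (0,0):0^0=0 -> mex({0, 1}) = 2
G(3): splits (0,2):0^2=2 (1,1):1^1=0 (0,1):0^1=1 -> mex({0, 1, 2}) = 3
G(4): splits (0,3):0^3=3 (1,2):1^2=3 (0,2):0^2=2 (1,1):1^1=0 -> mex({0, 2, 3}) = 1
G(5): splits (0,4):0^1=1 (1,3):1^3=2 (2,2):2^2=0 (0,3):0^3=3 (1,2):1^2=3 -> mex({0, 1, 2, 3}) = 4
G(6) = mex({0, 1, 2, 4}) = 3
G(7) = mex({0, 1, 3, 4, 5}) = 2
G(8) = mex({0, 2, 3, 5, 6}) = 1
G(9) = mex({0, 1, 2, 3, 6, 7}) = 4
G(10) = mex({0, 1, 3, 4, 5, 7}) = 2
G(11) = mex({0, 1, 2, 3, 4, 5}) = 6
G(12) = mex({0, 1, 2, 3, 5, 6, 7}) = 4
G(13) = mex({0, 2, 3, 4, 6, 7}) = 1
G(14) = mex({0, 1, 4, 5, 6, 7}) = 2
G(15) = mex({0, 1, 2, 3, 4, 5, 6}) = 7
G(16) = mex({0, 2, 3, 5, 6, 7}) = 1
G(17) = mex({0, 1, 2, 3, 5, 6, 7}) = 4
G(18) = mex({0, 1, 2, 4, 5, 6}) = 3
G(19) = mex({0, 1, 3, 4, 5, 7}) = 2
G(20) = mex({0, 2, 3, 4, 5, 6, 7}) = 1
G(21) = mex({0, 1, 2, 3, 5, 6, 7}) = 4
G(22) = mex({0, 1, 2, 3, 4, 5, 7}) = 6
Therefore G(22) = 6.

6


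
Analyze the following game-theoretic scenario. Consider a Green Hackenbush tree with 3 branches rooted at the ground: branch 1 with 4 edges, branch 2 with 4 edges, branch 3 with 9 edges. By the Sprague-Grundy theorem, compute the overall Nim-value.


The tree has 3 branches from the ground vertex.
In Green Hackenbush, the Nim-value of a simple path of length k is k.
Branch 1: length 4, Nim-value = 4
Branch 2: length 4, Nim-value = 4
Branch 3: length 9, Nim-value = 9
Total Nim-value = XOR of all branch values:
0 XOR 4 = 4
4 XOR 4 = 0
0 XOR 9 = 9
Nim-value of the tree = 9

9


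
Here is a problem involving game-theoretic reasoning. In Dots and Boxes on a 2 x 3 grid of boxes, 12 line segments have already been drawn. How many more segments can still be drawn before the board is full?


Grid: 2 x 3 boxes, i.e. 3 rows and 4 columns of dots.
Horizontal edges: (rows + 1) * cols = 3 * 3 = 9
Vertical edges: rows * (cols + 1) = 2 * 4 = 8
Total edges: 9 + 8 = 17
Edges drawn: 12
Remaining: 17 - 12 = 5

5


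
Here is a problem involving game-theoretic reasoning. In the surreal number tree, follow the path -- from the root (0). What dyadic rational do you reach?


Sign expansion: --
Rule: track bounds (lo, hi), initially (-inf, +inf). On '+', the current value becomes lo and we move to the simplest number in (value, hi): value + 1 if hi = +inf, otherwise the midpoint (value + hi)/2. On '-', the current value becomes hi and we move to value - 1 if lo = -inf, otherwise the midpoint (lo + value)/2.
Start at 0.
Step 1: sign = -, move left. Bounds: (-inf, 0). Value = -1
Step 2: sign = -, move left. Bounds: (-inf, -1). Value = -2
The surreal number with sign expansion -- is -2.

-2


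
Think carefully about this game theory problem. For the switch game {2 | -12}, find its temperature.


The game is {2 | -12}, a switch {a | b} with numbers a > b.
Cooling {a | b} by t gives {a - t | b + t}, which stops being hot when a - t = b + t, i.e. at t = (a - b)/2. So the temperature of a switch is (a - b)/2.
Temperature = (Left option - Right option) / 2
= (2 - (-12)) / 2
= 14 / 2
= 7

7


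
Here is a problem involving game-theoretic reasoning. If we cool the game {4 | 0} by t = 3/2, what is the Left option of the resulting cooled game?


Original game: {4 | 0} (a switch {a | b} with a > b).
Cooling by t (for t below the temperature (a - b)/2 = 2) taxes each move by t: {a | b} cooled by t is {a - t | b + t}.
Cooling amount: t = 3/2
Cooled Left option: 4 - 3/2 = 5/2
Cooled Right option: 0 + 3/2 = 3/2
Cooled game: {5/2 | 3/2}
Left option = 5/2

5/2


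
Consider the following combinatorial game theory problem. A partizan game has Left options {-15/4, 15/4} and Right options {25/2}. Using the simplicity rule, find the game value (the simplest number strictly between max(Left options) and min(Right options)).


Left options: {-15/4, 15/4}, max = 15/4
Right options: {25/2}, min = 25/2
All options are numbers and max(Left) < min(Right), so by the simplicity theorem the value is the simplest (earliest-born) number strictly between 15/4 and 25/2.
Integers 4 through 12 all lie strictly between 15/4 and 25/2.
Among integers, the simplest (lowest birthday = smallest |n|; 0 is born on day 0, +-n on day n) is 4.
No non-integer in the interval can be simpler: if x is a non-integer in the interval, then floor(x) or ceil(x) also lies in the interval (the interval contains an integer), and both are proper prefixes of x's sign expansion, i.e. born earlier. So the game value is 4.
Game value = 4

4


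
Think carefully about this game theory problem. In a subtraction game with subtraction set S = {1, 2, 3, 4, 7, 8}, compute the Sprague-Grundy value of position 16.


The subtraction set is S = {1, 2, 3, 4, 7, 8}.
G(k) = mex{ G(k - s) : s in S, s <= k }. We compute iteratively: G(0) = 0.
G(1) = mex({0}) = 1
G(2) = mex({0, 1}) = 2
G(3) = mex({0, 1, 2}) = 3
G(4) = mex({0, 1, 2, 3}) = 4
G(5) = mex({1, 2, 3, 4}) = 0
G(6) = mex({0, 2, 3, 4}) = 1
G(7) = mex({0, 1, 3, 4}) = 2
G(8) = mex({0, 1, 2, 4}) = 3
G(9) = mex({0, 1, 2, 3}) = 4
G(10) = mex({1, 2, 3, 4}) = 0
G(11) = mex({0, 2, 3, 4}) = 1
G(12) = mex({0, 1, 3, 4}) = 2
Observe that G(5)..G(12) = 0, 1, 2, 3, 4, 0, 1, 2 repeats G(0)..G(7) = 0, 1, 2, 3, 4, 0, 1, 2.
For k >= max(S) = 8, G(k) is determined by the previous 8 values G(k-8)..G(k-1); a window of 8 consecutive values has recurred shifted by 5, so by induction G(k + 5) = G(k) for all k >= 0: the sequence is periodic from the start with period 5.
One period: G(0..4) = 0, 1, 2, 3, 4.
16 mod 5 = 1, so G(16) = G(1) = 1.

1


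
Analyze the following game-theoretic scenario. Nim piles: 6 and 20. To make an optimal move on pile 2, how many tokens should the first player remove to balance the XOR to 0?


Piles: 6 and 20
Current XOR: 6 XOR 20 = 18 (non-zero, so this is an N-position).
To make the XOR zero, we need to find a move that balances the piles.
For pile 2 (size 20): target = 20 XOR 18 = 6
We reduce pile 2 from 20 to 6.
Tokens removed: 20 - 6 = 14
Verification: 6 XOR 6 = 0

14


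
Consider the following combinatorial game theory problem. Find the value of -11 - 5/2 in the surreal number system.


x = -11, y = 5/2
Converting to common denominator: 2
x = -22/2, y = 5/2
x - y = -11 - 5/2 = -27/2

-27/2


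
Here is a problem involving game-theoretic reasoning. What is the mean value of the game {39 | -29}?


Game = {39 | -29}, a switch {a | b} with numbers a > b.
Its thermograph has left wall a - t and right wall b + t, which meet at t = (a - b)/2, where both equal (a + b)/2. So the mast (mean value) is at (a + b)/2.
Mean = (39 + (-29))/2 = 10/2 = 5

5


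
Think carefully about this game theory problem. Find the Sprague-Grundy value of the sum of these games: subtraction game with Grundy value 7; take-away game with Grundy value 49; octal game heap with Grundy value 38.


By the Sprague-Grundy theorem, the Grundy value of a sum of games is the XOR of individual Grundy values.
subtraction game: Grundy value = 7. Running XOR: 0 XOR 7 = 7
take-away game: Grundy value = 49. Running XOR: 7 XOR 49 = 54
octal game heap: Grundy value = 38. Running XOR: 54 XOR 38 = 16
The combined Grundy value is 16.

16


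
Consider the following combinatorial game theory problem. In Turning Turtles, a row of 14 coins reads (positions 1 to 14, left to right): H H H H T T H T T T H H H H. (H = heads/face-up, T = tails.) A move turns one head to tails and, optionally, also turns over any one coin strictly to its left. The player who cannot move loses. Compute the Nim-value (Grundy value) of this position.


Coins: H H H H T T H T T T H H H H
Key fact: a single head at position k behaves exactly like a Nim heap of size k (turning it to T and optionally flipping a coin at j < k corresponds to moving the heap from k to j, or to 0), and heads combine as a disjunctive sum (two heads at the same place would cancel, matching j XOR j = 0). So the Nim-value is the XOR of the 1-indexed positions of the heads.
Face-up positions (1-indexed): [1, 2, 3, 4, 7, 11, 12, 13, 14]
XOR 0 with 1: 0 XOR 1 = 1
XOR 1 with 2: 1 XOR 2 = 3
XOR 3 with 3: 3 XOR 3 = 0
XOR 0 with 4: 0 XOR 4 = 4
XOR 4 with 7: 4 XOR 7 = 3
XOR 3 with 11: 3 XOR 11 = 8
XOR 8 with 12: 8 XOR 12 = 4
XOR 4 with 13: 4 XOR 13 = 9
XOR 9 with 14: 9 XOR 14 = 7
Nim-value = 7

7


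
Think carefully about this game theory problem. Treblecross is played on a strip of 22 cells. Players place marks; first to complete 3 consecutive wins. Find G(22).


Treblecross: place X on empty cells; 3-in-a-row wins.
Playing within two cells of an existing X lets the opponent win at once, so sensible play treats the cells i-2..i+2 around each X as dead. The player left with no safe cell loses, so this is a normal-play take-away game on strips of safe cells.
Placing X at cell i (0-indexed) of a strip of k safe cells leaves independent strips of sizes max(0, i-2) and max(0, k-i-3). Hence G(k) = mex{ G(max(0,i-2)) XOR G(max(0,k-i-3)) : 0 <= i < k }, with G(0) = 0.
G(1): splits (0,0):0^0=0 -> mex({0}) = 1
G(2): splits (0,0):0^0=0 -> mex({0}) = 1
G(3): splits (0,0):0^0=0 -> mex({0}) = 1
G(4): splits (0,1):0^1=1 (0,0):0^0=0 -> mex({0, 1}) = 2
G(5): splits (0,2):0^1=1 (0,1):0^1=1 (0,0):0^0=0 -> mex({0, 1}) = 2
G(6) = mex({1}) = 0
G(7) = mex({0, 1, 2}) = 3
G(8) = mex({0, 1, 2}) = 3
G(9) = mex({0, 2}) = 1
G(10) = mex({0, 2, 3}) = 1
G(11) = mex({0, 3}) = 1
G(12) = mex({1, 3}) = 0
G(13) = mex({0, 1, 2, 3}) = 4
G(14) = mex({0, 1, 2}) = 3
G(15) = mex({0, 1, 2}) = 3
G(16) = mex({0, 1, 2, 4}) = 3
G(17) = mex({0, 1, 3, 4}) = 2
G(18) = mex({0, 1, 3, 4}) = 2
G(19) = mex({0, 1, 3, 5}) = 2
G(20) = mex({0, 1, 2, 3, 5}) = 4
G(21) = mex({0, 1, 2, 3, 5}) = 4
G(22) = mex({1, 2, 6}) = 0
Therefore G(22) = 0.

0


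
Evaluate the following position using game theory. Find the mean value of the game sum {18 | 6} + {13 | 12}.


G1 = {18 | 6}, G2 = {13 | 12}
Each is a switch {a | b} with numbers a > b; its mean value is (a + b)/2, and mean value is additive over game sums: m(G1 + G2) = m(G1) + m(G2).
Mean of G1 = (18 + (6))/2 = 24/2 = 12
Mean of G2 = (13 + (12))/2 = 25/2 = 25/2
Mean of G1 + G2 = 12 + 25/2 = 49/2

49/2


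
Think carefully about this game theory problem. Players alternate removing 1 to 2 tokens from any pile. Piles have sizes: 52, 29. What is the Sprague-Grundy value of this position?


Subtraction set: {1, 2}
For this subtraction set, G(n) = n mod 3 (period = max + 1 = 3).
Pile 1 (size 52): G(52) = 52 mod 3 = 1
Pile 2 (size 29): G(29) = 29 mod 3 = 2
Total Grundy value = XOR of all: 1 XOR 2 = 3

3


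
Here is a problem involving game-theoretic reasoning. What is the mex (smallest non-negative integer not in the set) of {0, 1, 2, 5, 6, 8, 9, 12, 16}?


Set = {0, 1, 2, 5, 6, 8, 9, 12, 16}
0 is in the set.
1 is in the set.
2 is in the set.
3 is NOT in the set. This is the mex.
mex = 3

3


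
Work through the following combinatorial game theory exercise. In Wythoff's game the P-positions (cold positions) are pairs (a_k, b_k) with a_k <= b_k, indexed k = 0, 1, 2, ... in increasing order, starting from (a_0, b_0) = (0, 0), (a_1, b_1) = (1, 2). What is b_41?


By Wythoff's theorem, a_k = floor(k * phi) and b_k = floor(k * phi^2) = a_k + k, where phi = (1 + sqrt(5))/2 is the golden ratio.
phi = (1 + sqrt(5))/2 = 1.618034
phi^2 = phi + 1 = 2.618034
k = 41
k * phi^2 = 41 * 2.618034 = 107.339394
b_41 = floor(k * phi^2) = 107 (check: a_41 + k = 66 + 41 = 107)

107


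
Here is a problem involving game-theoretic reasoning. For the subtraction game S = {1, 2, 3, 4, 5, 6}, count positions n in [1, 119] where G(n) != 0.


Subtraction set S = {1, 2, 3, 4, 5, 6}, so G(n) = n mod 7.
G(n) = 0 when n is a multiple of 7.
Multiples of 7 in [1, 119]: 17
N-positions (nonzero Grundy) = 119 - 17 = 102

102


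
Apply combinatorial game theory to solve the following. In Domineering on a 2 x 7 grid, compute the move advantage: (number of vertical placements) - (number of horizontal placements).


Board is 2 x 7 (rows x cols).
Left (vertical) placements: (rows-1) * cols = 1 * 7 = 7
Right (horizontal) placements: rows * (cols-1) = 2 * 6 = 12
Advantage = Left - Right = 7 - 12 = -5

-5


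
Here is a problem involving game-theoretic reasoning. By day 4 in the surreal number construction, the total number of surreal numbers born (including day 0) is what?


Day 0: {|} = 0 is born. Count = 1.
Day n: the number of surreal numbers born by day n is 2^(n+1) - 1.
By day 0: 2^1 - 1 = 1
By day 1: 2^2 - 1 = 3
By day 2: 2^3 - 1 = 7
By day 3: 2^4 - 1 = 15
By day 4: 2^5 - 1 = 31
By day 4: 31 surreal numbers.

31


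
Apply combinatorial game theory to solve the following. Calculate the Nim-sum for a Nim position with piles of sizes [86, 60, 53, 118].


We need the XOR (exclusive or) of all pile sizes.
After XOR-ing pile 1 (size 86): 0 XOR 86 = 86
After XOR-ing pile 2 (size 60): 86 XOR 60 = 106
After XOR-ing pile 3 (size 53): 106 XOR 53 = 95
After XOR-ing pile 4 (size 118): 95 XOR 118 = 41
The Nim-value of this position is 41.

41


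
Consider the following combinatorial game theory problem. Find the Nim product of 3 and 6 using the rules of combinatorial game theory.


Nim multiplication is bilinear over XOR: (u XOR v) * w = (u*w) XOR (v*w).
So we split each operand into its bit components and XOR the pairwise Nim products.
3 = 1 + 2 (as XOR of powers of 2).
6 = 2 + 4 (as XOR of powers of 2).
Using the standard Nim-product table on single bits:
  2*2 = 3,   2*4 = 8,   2*8 = 12,
  4*4 = 6,   4*8 = 11,  8*8 = 13,
and  1*x = x (identity), k*l = l*k (commutative).
Pairwise Nim products:
  1 * 2 = 2
  1 * 4 = 4
  2 * 2 = 3
  2 * 4 = 8
XOR them: 2 XOR 4 XOR 3 XOR 8 = 13.
Result: 3 * 6 = 13 (in Nim).

13


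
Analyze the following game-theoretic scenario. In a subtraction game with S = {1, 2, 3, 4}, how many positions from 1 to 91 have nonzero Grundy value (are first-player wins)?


Subtraction set S = {1, 2, 3, 4}, so G(n) = n mod 5.
G(n) = 0 when n is a multiple of 5.
Multiples of 5 in [1, 91]: 18
N-positions (nonzero Grundy) = 91 - 18 = 73

73


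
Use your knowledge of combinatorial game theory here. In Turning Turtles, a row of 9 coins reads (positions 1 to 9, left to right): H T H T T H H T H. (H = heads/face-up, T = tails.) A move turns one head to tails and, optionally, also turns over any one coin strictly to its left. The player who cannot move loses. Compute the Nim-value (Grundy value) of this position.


Coins: H T H T T H H T H
Key fact: a single head at position k behaves exactly like a Nim heap of size k (turning it to T and optionally flipping a coin at j < k corresponds to moving the heap from k to j, or to 0), and heads combine as a disjunctive sum (two heads at the same place would cancel, matching j XOR j = 0). So the Nim-value is the XOR of the 1-indexed positions of the heads.
Face-up positions (1-indexed): [1, 3, 6, 7, 9]
XOR 0 with 1: 0 XOR 1 = 1
XOR 1 with 3: 1 XOR 3 = 2
XOR 2 with 6: 2 XOR 6 = 4
XOR 4 with 7: 4 XOR 7 = 3
XOR 3 with 9: 3 XOR 9 = 10
Nim-value = 10

10


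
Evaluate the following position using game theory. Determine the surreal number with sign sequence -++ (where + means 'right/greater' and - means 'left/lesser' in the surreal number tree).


Sign expansion: -++
Rule: track bounds (lo, hi), initially (-inf, +inf). On '+', the current value becomes lo and we move to the simplest number in (value, hi): value + 1 if hi = +inf, otherwise the midpoint (value + hi)/2. On '-', the current value becomes hi and we move to value - 1 if lo = -inf, otherwise the midpoint (lo + value)/2.
Start at 0.
Step 1: sign = -, move left. Bounds: (-inf, 0). Value = -1
Step 2: sign = +, move right. Bounds: (-1, 0). Value = -1/2
Step 3: sign = +, move right. Bounds: (-1/2, 0). Value = -1/4
The surreal number with sign expansion -++ is -1/4.

-1/4


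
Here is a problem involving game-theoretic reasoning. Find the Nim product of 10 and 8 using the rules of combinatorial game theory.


Nim multiplication is bilinear over XOR: (u XOR v) * w = (u*w) XOR (v*w).
So we split each operand into its bit components and XOR the pairwise Nim products.
10 = 2 + 8 (as XOR of powers of 2).
8 = 8 (as XOR of powers of 2).
Using the standard Nim-product table on single bits:
  2*2 = 3,   2*4 = 8,   2*8 = 12,
  4*4 = 6,   4*8 = 11,  8*8 = 13,
and  1*x = x (identity), k*l = l*k (commutative).
Pairwise Nim products:
  2 * 8 = 12
  8 * 8 = 13
XOR them: 12 XOR 13 = 1.
Result: 10 * 8 = 1 (in Nim).

1


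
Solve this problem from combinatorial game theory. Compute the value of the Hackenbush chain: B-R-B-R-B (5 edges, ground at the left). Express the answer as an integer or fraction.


Edges (from ground): B-R-B-R-B
By Berlekamp's sign-expansion rule, a Blue-Red Hackenbush stalk has the value of the surreal number whose sign sequence is the edge sequence with B -> + and R -> -.
Sign sequence: +-+-+
Trace the sign expansion in the surreal number tree, starting from 0:
Edge 1: B (sign +) -> bounds (0, +inf), value = 1
Edge 2: R (sign -) -> bounds (0, 1), value = 1/2
Edge 3: B (sign +) -> bounds (1/2, 1), value = 3/4
Edge 4: R (sign -) -> bounds (1/2, 3/4), value = 5/8
Edge 5: B (sign +) -> bounds (5/8, 3/4), value = 11/16
Game value = 11/16

11/16


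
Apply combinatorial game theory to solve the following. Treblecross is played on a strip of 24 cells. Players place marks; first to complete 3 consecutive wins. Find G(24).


Treblecross: place X on empty cells; 3-in-a-row wins.
Playing within two cells of an existing X lets the opponent win at once, so sensible play treats the cells i-2..i+2 around each X as dead. The player left with no safe cell loses, so this is a normal-play take-away game on strips of safe cells.
Placing X at cell i (0-indexed) of a strip of k safe cells leaves independent strips of sizes max(0, i-2) and max(0, k-i-3). Hence G(k) = mex{ G(max(0,i-2)) XOR G(max(0,k-i-3)) : 0 <= i < k }, with G(0) = 0.
G(1): splits (0,0):0^0=0 -> mex({0}) = 1
G(2): splits (0,0):0^0=0 -> mex({0}) = 1
G(3): splits (0,0):0^0=0 -> mex({0}) = 1
G(4): splits (0,1):0^1=1 (0,0):0^0=0 -> mex({0, 1}) = 2
G(5): splits (0,2):0^1=1 (0,1):0^1=1 (0,0):0^0=0 -> mex({0, 1}) = 2
G(6) = mex({1}) = 0
G(7) = mex({0, 1, 2}) = 3
G(8) = mex({0, 1, 2}) = 3
G(9) = mex({0, 2}) = 1
G(10) = mex({0, 2, 3}) = 1
G(11) = mex({0, 3}) = 1
G(12) = mex({1, 3}) = 0
G(13) = mex({0, 1, 2, 3}) = 4
G(14) = mex({0, 1, 2}) = 3
G(15) = mex({0, 1, 2}) = 3
G(16) = mex({0, 1, 2, 4}) = 3
G(17) = mex({0, 1, 3, 4}) = 2
G(18) = mex({0, 1, 3, 4}) = 2
G(19) = mex({0, 1, 3, 5}) = 2
G(20) = mex({0, 1, 2, 3, 5}) = 4
G(21) = mex({0, 1, 2, 3, 5}) = 4
G(22) = mex({1, 2, 6}) = 0
G(23) = mex({0, 1, 2, 3, 4, 6}) = 5
G(24) = mex({0, 1, 2, 3, 4}) = 5
Therefore G(24) = 5.

5


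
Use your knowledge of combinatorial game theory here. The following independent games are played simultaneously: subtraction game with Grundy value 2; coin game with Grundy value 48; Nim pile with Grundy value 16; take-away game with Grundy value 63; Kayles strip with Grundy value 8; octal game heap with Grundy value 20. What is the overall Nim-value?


By the Sprague-Grundy theorem, the Grundy value of a sum of games is the XOR of individual Grundy values.
subtraction game: Grundy value = 2. Running XOR: 0 XOR 2 = 2
coin game: Grundy value = 48. Running XOR: 2 XOR 48 = 50
Nim pile: Grundy value = 16. Running XOR: 50 XOR 16 = 34
take-away game: Grundy value = 63. Running XOR: 34 XOR 63 = 29
Kayles strip: Grundy value = 8. Running XOR: 29 XOR 8 = 21
octal game heap: Grundy value = 20. Running XOR: 21 XOR 20 = 1
The combined Grundy value is 1.

1


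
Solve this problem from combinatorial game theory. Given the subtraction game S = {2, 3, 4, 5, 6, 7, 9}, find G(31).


The subtraction set is S = {2, 3, 4, 5, 6, 7, 9}.
G(k) = mex{ G(k - s) : s in S, s <= k }. We compute iteratively: G(0) = 0.
G(1) = mex({}) = 0
G(2) = mex({0}) = 1
G(3) = mex({0}) = 1
G(4) = mex({0, 1}) = 2
G(5) = mex({0, 1}) = 2
G(6) = mex({0, 1, 2}) = 3
G(7) = mex({0, 1, 2}) = 3
G(8) = mex({0, 1, 2, 3}) = 4
G(9) = mex({0, 1, 2, 3}) = 4
G(10) = mex({0, 1, 2, 3, 4}) = 5
G(11) = mex({1, 2, 3, 4}) = 0
G(12) = mex({1, 2, 3, 4, 5}) = 0
G(13) = mex({0, 2, 3, 4, 5}) = 1
G(14) = mex({0, 2, 3, 4, 5}) = 1
G(15) = mex({0, 1, 3, 4, 5}) = 2
G(16) = mex({0, 1, 3, 4, 5}) = 2
G(17) = mex({0, 1, 2, 4, 5}) = 3
G(18) = mex({0, 1, 2, 4}) = 3
G(19) = mex({0, 1, 2, 3, 5}) = 4
Observe that G(11)..G(19) = 0, 0, 1, 1, 2, 2, 3, 3, 4 repeats G(0)..G(8) = 0, 0, 1, 1, 2, 2, 3, 3, 4.
For k >= max(S) = 9, G(k) is determined by the previous 9 values G(k-9)..G(k-1); a window of 9 consecutive values has recurred shifted by 11, so by induction G(k + 11) = G(k) for all k >= 0: the sequence is periodic from the start with period 11.
One period: G(0..10) = 0, 0, 1, 1, 2, 2, 3, 3, 4, 4, 5.
31 mod 11 = 9, so G(31) = G(9) = 4.

4


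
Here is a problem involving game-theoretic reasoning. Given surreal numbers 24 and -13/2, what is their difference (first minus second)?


x = 24, y = -13/2
Converting to common denominator: 2
x = 48/2, y = -13/2
x - y = 24 - -13/2 = 61/2

61/2


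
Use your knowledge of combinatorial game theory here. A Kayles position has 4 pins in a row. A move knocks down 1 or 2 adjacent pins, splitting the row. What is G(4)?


Kayles: a move removes 1 or 2 adjacent pins from a contiguous row.
Removing pins from a row of k leaves two independent rows (a, b) with a + b = k - 1 (one pin) or a + b = k - 2 (two pins); an end removal gives a = 0.
By Sprague-Grundy, G(k) = mex{ G(a) XOR G(b) } over all these splits. G(0) = 0.
G(1): splits (0,0):0^0=0 -> mex({0}) = 1
G(2): splits (0,1):0^1=1 (0,0):0^0=0 -> mex({0, 1}) = 2
G(3): splits (0,2):0^2=2 (1,1):1^1=0 (0,1):0^1=1 -> mex({0, 1, 2}) = 3
G(4): splits (0,3):0^3=3 (1,2):1^2=3 (0,2):0^2=2 (1,1):1^1=0 -> mex({0, 2, 3}) = 1
Therefore G(4) = 1.

1


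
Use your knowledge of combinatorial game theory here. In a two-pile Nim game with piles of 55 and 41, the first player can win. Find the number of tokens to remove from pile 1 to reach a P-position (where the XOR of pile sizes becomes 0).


Piles: 55 and 41
Current XOR: 55 XOR 41 = 30 (non-zero, so this is an N-position).
To make the XOR zero, we need to find a move that balances the piles.
For pile 1 (size 55): target = 55 XOR 30 = 41
We reduce pile 1 from 55 to 41.
Tokens removed: 55 - 41 = 14
Verification: 41 XOR 41 = 0

14


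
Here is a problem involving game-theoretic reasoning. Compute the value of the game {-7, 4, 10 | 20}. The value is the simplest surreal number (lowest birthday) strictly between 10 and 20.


Left options: {-7, 4, 10}, max = 10
Right options: {20}, min = 20
All options are numbers and max(Left) < min(Right), so by the simplicity theorem the value is the simplest (earliest-born) number strictly between 10 and 20.
Integers 11 through 19 all lie strictly between 10 and 20.
Among integers, the simplest (lowest birthday = smallest |n|; 0 is born on day 0, +-n on day n) is 11.
No non-integer in the interval can be simpler: if x is a non-integer in the interval, then floor(x) or ceil(x) also lies in the interval (the interval contains an integer), and both are proper prefixes of x's sign expansion, i.e. born earlier. So the game value is 11.
Game value = 11

11


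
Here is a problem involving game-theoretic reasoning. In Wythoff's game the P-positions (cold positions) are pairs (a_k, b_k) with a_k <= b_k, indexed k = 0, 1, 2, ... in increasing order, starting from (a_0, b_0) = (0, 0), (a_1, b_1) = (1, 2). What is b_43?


By Wythoff's theorem, a_k = floor(k * phi) and b_k = floor(k * phi^2) = a_k + k, where phi = (1 + sqrt(5))/2 is the golden ratio.
phi = (1 + sqrt(5))/2 = 1.618034
phi^2 = phi + 1 = 2.618034
k = 43
k * phi^2 = 43 * 2.618034 = 112.575462
b_43 = floor(k * phi^2) = 112 (check: a_43 + k = 69 + 43 = 112)

112


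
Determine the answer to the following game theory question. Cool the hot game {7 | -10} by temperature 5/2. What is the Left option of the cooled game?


Original game: {7 | -10} (a switch {a | b} with a > b).
Cooling by t (for t below the temperature (a - b)/2 = 17/2) taxes each move by t: {a | b} cooled by t is {a - t | b + t}.
Cooling amount: t = 5/2
Cooled Left option: 7 - 5/2 = 9/2
Cooled Right option: -10 + 5/2 = -15/2
Cooled game: {9/2 | -15/2}
Left option = 9/2

9/2


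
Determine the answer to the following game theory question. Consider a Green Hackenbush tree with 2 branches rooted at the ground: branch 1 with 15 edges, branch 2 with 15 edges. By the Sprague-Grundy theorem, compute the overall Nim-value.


The tree has 2 branches from the ground vertex.
In Green Hackenbush, the Nim-value of a simple path of length k is k.
Branch 1: length 15, Nim-value = 15
Branch 2: length 15, Nim-value = 15
Total Nim-value = XOR of all branch values:
0 XOR 15 = 15
15 XOR 15 = 0
Nim-value of the tree = 0

0


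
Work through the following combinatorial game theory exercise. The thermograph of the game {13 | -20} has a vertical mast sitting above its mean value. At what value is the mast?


Game = {13 | -20}, a switch {a | b} with numbers a > b.
Its thermograph has left wall a - t and right wall b + t, which meet at t = (a - b)/2, where both equal (a + b)/2. So the mast (mean value) is at (a + b)/2.
Mean = (13 + (-20))/2 = -7/2 = -7/2

-7/2


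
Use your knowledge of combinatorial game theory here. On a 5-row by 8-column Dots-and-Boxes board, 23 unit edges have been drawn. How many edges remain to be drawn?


Grid: 5 x 8 boxes, i.e. 6 rows and 9 columns of dots.
Horizontal edges: (rows + 1) * cols = 6 * 8 = 48
Vertical edges: rows * (cols + 1) = 5 * 9 = 45
Total edges: 48 + 45 = 93
Edges drawn: 23
Remaining: 93 - 23 = 70

70


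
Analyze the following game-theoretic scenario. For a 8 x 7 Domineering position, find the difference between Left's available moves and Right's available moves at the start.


Board is 8 x 7 (rows x cols).
Left (vertical) placements: (rows-1) * cols = 7 * 7 = 49
Right (horizontal) placements: rows * (cols-1) = 8 * 6 = 48
Advantage = Left - Right = 49 - 48 = 1

1


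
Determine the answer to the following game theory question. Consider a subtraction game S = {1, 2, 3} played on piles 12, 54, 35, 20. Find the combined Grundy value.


Subtraction set: {1, 2, 3}
For this subtraction set, G(n) = n mod 4 (period = max + 1 = 4).
Pile 1 (size 12): G(12) = 12 mod 4 = 0
Pile 2 (size 54): G(54) = 54 mod 4 = 2
Pile 3 (size 35): G(35) = 35 mod 4 = 3
Pile 4 (size 20): G(20) = 20 mod 4 = 0
Total Grundy value = XOR of all: 0 XOR 2 XOR 3 XOR 0 = 1

1


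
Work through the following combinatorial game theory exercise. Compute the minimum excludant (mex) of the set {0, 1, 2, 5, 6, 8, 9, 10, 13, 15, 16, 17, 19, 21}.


Set = {0, 1, 2, 5, 6, 8, 9, 10, 13, 15, 16, 17, 19, 21}
0 is in the set.
1 is in the set.
2 is in the set.
3 is NOT in the set. This is the mex.
mex = 3

3


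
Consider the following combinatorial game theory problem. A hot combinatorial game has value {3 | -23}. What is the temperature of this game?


The game is {3 | -23}, a switch {a | b} with numbers a > b.
Cooling {a | b} by t gives {a - t | b + t}, which stops being hot when a - t = b + t, i.e. at t = (a - b)/2. So the temperature of a switch is (a - b)/2.
Temperature = (Left option - Right option) / 2
= (3 - (-23)) / 2
= 26 / 2
= 13

13


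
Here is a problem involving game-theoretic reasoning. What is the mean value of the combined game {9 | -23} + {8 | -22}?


G1 = {9 | -23}, G2 = {8 | -22}
Each is a switch {a | b} with numbers a > b; its mean value is (a + b)/2, and mean value is additive over game sums: m(G1 + G2) = m(G1) + m(G2).
Mean of G1 = (9 + (-23))/2 = -14/2 = -7
Mean of G2 = (8 + (-22))/2 = -14/2 = -7
Mean of G1 + G2 = -7 + -7 = -14

-14


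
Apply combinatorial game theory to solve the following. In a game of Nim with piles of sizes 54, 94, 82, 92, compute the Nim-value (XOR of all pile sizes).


We need the XOR (exclusive or) of all pile sizes.
After XOR-ing pile 1 (size 54): 0 XOR 54 = 54
After XOR-ing pile 2 (size 94): 54 XOR 94 = 104
After XOR-ing pile 3 (size 82): 104 XOR 82 = 58
After XOR-ing pile 4 (size 92): 58 XOR 92 = 102
The Nim-value of this position is 102.

102


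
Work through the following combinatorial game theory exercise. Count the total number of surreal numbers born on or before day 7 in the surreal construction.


Day 0: {|} = 0 is born. Count = 1.
Day n: the number of surreal numbers born by day n is 2^(n+1) - 1.
By day 0: 2^1 - 1 = 1
By day 1: 2^2 - 1 = 3
By day 2: 2^3 - 1 = 7
By day 3: 2^4 - 1 = 15
By day 4: 2^5 - 1 = 31
By day 5: 2^6 - 1 = 63
By day 6: 2^7 - 1 = 127
By day 7: 2^8 - 1 = 255
By day 7: 255 surreal numbers.

255


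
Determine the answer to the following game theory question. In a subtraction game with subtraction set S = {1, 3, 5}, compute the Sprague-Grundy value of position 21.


The subtraction set is S = {1, 3, 5}.
G(k) = mex{ G(k - s) : s in S, s <= k }. We compute iteratively: G(0) = 0.
G(1) = mex({0}) = 1
G(2) = mex({1}) = 0
G(3) = mex({0}) = 1
G(4) = mex({1}) = 0
G(5) = mex({0}) = 1
G(6) = mex({1}) = 0
Observe that G(2)..G(6) = 0, 1, 0, 1, 0 repeats G(0)..G(4) = 0, 1, 0, 1, 0.
For k >= max(S) = 5, G(k) is determined by the previous 5 values G(k-5)..G(k-1); a window of 5 consecutive values has recurred shifted by 2, so by induction G(k + 2) = G(k) for all k >= 0: the sequence is periodic from the start with period 2.
One period: G(0..1) = 0, 1.
21 mod 2 = 1, so G(21) = G(1) = 1.

1


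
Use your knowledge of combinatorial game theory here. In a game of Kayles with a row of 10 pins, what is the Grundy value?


Kayles: a move removes 1 or 2 adjacent pins from a contiguous row.
Removing pins from a row of k leaves two independent rows (a, b) with a + b = k - 1 (one pin) or a + b = k - 2 (two pins); an end removal gives a = 0.
By Sprague-Grundy, G(k) = mex{ G(a) XOR G(b) } over all these splits. G(0) = 0.
G(1): splits (0,0):0^0=0 -> mex({0}) = 1
G(2): splits (0,1):0^1=1 (0,0):0^0=0 -> mex({0, 1}) = 2
G(3): splits (0,2):0^2=2 (1,1):1^1=0 (0,1):0^1=1 -> mex({0, 1, 2}) = 3
G(4): splits (0,3):0^3=3 (1,2):1^2=3 (0,2):0^2=2 (1,1):1^1=0 -> mex({0, 2, 3}) = 1
G(5): splits (0,4):0^1=1 (1,3):1^3=2 (2,2):2^2=0 (0,3):0^3=3 (1,2):1^2=3 -> mex({0, 1, 2, 3}) = 4
G(6) = mex({0, 1, 2, 4}) = 3
G(7) = mex({0, 1, 3, 4, 5}) = 2
G(8) = mex({0, 2, 3, 5, 6}) = 1
G(9) = mex({0, 1, 2, 3, 6, 7}) = 4
G(10) = mex({0, 1, 3, 4, 5, 7}) = 2
Therefore G(10) = 2.

2


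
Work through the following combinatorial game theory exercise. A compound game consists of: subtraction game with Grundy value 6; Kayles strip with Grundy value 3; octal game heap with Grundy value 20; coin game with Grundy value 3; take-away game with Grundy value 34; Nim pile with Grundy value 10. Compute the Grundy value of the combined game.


By the Sprague-Grundy theorem, the Grundy value of a sum of games is the XOR of individual Grundy values.
subtraction game: Grundy value = 6. Running XOR: 0 XOR 6 = 6
Kayles strip: Grundy value = 3. Running XOR: 6 XOR 3 = 5
octal game heap: Grundy value = 20. Running XOR: 5 XOR 20 = 17
coin game: Grundy value = 3. Running XOR: 17 XOR 3 = 18
take-away game: Grundy value = 34. Running XOR: 18 XOR 34 = 48
Nim pile: Grundy value = 10. Running XOR: 48 XOR 10 = 58
The combined Grundy value is 58.

58


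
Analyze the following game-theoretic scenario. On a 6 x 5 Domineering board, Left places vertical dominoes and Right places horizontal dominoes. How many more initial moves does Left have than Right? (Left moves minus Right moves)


Board is 6 x 5 (rows x cols).
Left (vertical) placements: (rows-1) * cols = 5 * 5 = 25
Right (horizontal) placements: rows * (cols-1) = 6 * 4 = 24
Advantage = Left - Right = 25 - 24 = 1

1


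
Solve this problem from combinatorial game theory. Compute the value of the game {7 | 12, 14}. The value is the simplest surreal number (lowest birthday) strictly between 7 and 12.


Left options: {7}, max = 7
Right options: {12, 14}, min = 12
All options are numbers and max(Left) < min(Right), so by the simplicity theorem the value is the simplest (earliest-born) number strictly between 7 and 12.
Integers 8 through 11 all lie strictly between 7 and 12.
Among integers, the simplest (lowest birthday = smallest |n|; 0 is born on day 0, +-n on day n) is 8.
No non-integer in the interval can be simpler: if x is a non-integer in the interval, then floor(x) or ceil(x) also lies in the interval (the interval contains an integer), and both are proper prefixes of x's sign expansion, i.e. born earlier. So the game value is 8.
Game value = 8

8


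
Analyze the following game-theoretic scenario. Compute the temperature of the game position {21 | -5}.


The game is {21 | -5}, a switch {a | b} with numbers a > b.
Cooling {a | b} by t gives {a - t | b + t}, which stops being hot when a - t = b + t, i.e. at t = (a - b)/2. So the temperature of a switch is (a - b)/2.
Temperature = (Left option - Right option) / 2
= (21 - (-5)) / 2
= 26 / 2
= 13

13


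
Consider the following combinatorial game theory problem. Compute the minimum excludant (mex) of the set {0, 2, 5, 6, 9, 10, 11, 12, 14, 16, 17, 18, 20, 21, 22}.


Set = {0, 2, 5, 6, 9, 10, 11, 12, 14, 16, 17, 18, 20, 21, 22}
0 is in the set.
1 is NOT in the set. This is the mex.
mex = 1

1


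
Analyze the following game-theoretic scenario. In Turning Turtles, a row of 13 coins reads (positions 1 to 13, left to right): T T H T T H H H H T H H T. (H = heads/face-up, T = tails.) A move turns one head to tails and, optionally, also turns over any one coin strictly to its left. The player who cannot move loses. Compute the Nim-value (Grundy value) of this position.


Coins: T T H T T H H H H T H H T
Key fact: a single head at position k behaves exactly like a Nim heap of size k (turning it to T and optionally flipping a coin at j < k corresponds to moving the heap from k to j, or to 0), and heads combine as a disjunctive sum (two heads at the same place would cancel, matching j XOR j = 0). So the Nim-value is the XOR of the 1-indexed positions of the heads.
Face-up positions (1-indexed): [3, 6, 7, 8, 9, 11, 12]
XOR 0 with 3: 0 XOR 3 = 3
XOR 3 with 6: 3 XOR 6 = 5
XOR 5 with 7: 5 XOR 7 = 2
XOR 2 with 8: 2 XOR 8 = 10
XOR 10 with 9: 10 XOR 9 = 3
XOR 3 with 11: 3 XOR 11 = 8
XOR 8 with 12: 8 XOR 12 = 4
Nim-value = 4

4


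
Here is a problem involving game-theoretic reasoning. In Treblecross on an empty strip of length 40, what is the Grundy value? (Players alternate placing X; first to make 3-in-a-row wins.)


Treblecross: place X on empty cells; 3-in-a-row wins.
Playing within two cells of an existing X lets the opponent win at once, so sensible play treats the cells i-2..i+2 around each X as dead. The player left with no safe cell loses, so this is a normal-play take-away game on strips of safe cells.
Placing X at cell i (0-indexed) of a strip of k safe cells leaves independent strips of sizes max(0, i-2) and max(0, k-i-3). Hence G(k) = mex{ G(max(0,i-2)) XOR G(max(0,k-i-3)) : 0 <= i < k }, with G(0) = 0.
G(1): splits (0,0):0^0=0 -> mex({0}) = 1
G(2): splits (0,0):0^0=0 -> mex({0}) = 1
G(3): splits (0,0):0^0=0 -> mex({0}) = 1
G(4): splits (0,1):0^1=1 (0,0):0^0=0 -> mex({0, 1}) = 2
G(5): splits (0,2):0^1=1 (0,1):0^1=1 (0,0):0^0=0 -> mex({0, 1}) = 2
G(6) = mex({1}) = 0
G(7) = mex({0, 1, 2}) = 3
G(8) = mex({0, 1, 2}) = 3
G(9) = mex({0, 2}) = 1
G(10) = mex({0, 2, 3}) = 1
G(11) = mex({0, 3}) = 1
G(12) = mex({1, 3}) = 0
G(13) = mex({0, 1, 2, 3}) = 4
G(14) = mex({0, 1, 2}) = 3
G(15) = mex({0, 1, 2}) = 3
G(16) = mex({0, 1, 2, 4}) = 3
G(17) = mex({0, 1, 3, 4}) = 2
G(18) = mex({0, 1, 3, 4}) = 2
G(19) = mex({0, 1, 3, 5}) = 2
G(20) = mex({0, 1, 2, 3, 5}) = 4
G(21) = mex({0, 1, 2, 3, 5}) = 4
G(22) = mex({1, 2, 6}) = 0
G(23) = mex({0, 1, 2, 3, 4, 6}) = 5
G(24) = mex({0, 1, 2, 3, 4}) = 5
G(25) = mex({0, 1, 3, 4, 7}) = 2
G(26) = mex({0, 1, 3, 4, 5, 7}) = 2
G(27) = mex({0, 1, 3, 5}) = 2
G(28) = mex({0, 1, 2, 5}) = 3
G(29) = mex({0, 1, 2, 4, 5, 6}) = 3
G(30) = mex({1, 2, 4, 6}) = 0
G(31) = mex({0, 1, 2, 3, 4, 6}) = 5
G(32) = mex({1, 2, 3, 4, 7}) = 0
G(33) = mex({0, 3, 7}) = 1
G(34) = mex({0, 2, 3, 5, 7}) = 1
G(35) = mex({0, 2, 3, 5, 6}) = 1
G(36) = mex({0, 1, 2, 5, 6}) = 3
G(37) = mex({0, 1, 2, 4, 5, 6}) = 3
G(38) = mex({0, 1, 2, 4}) = 3
G(39) = mex({0, 1, 2, 3, 4, 7}) = 5
G(40) = mex({0, 1, 2, 3, 4, 5, 7}) = 6
Therefore G(40) = 6.

6
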